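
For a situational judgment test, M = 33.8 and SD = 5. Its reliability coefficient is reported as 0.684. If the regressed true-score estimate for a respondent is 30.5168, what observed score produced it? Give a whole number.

T̂ = ρX + (1 − ρ)μ  ⇒  X = (T̂ − (1 − ρ)μ) / ρ
X = (30.5168 − 0.316 × 33.8) / 0.684 = (30.5168 − 10.6808) / 0.684 = 19.8360 / 0.684 = 29.00

29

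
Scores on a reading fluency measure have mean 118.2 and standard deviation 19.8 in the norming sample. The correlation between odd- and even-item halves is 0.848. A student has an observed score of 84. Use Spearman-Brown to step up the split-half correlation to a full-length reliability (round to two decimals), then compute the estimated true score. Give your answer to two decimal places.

Spearman-Brown: ρ = 2r/(1 + r) = 2(0.848)/(1 + 0.848) = 1.6960/1.848 = 0.9177 → 0.92
Regress the observed score toward the mean by the unreliability: T̂ = 0.92·84 + 0.08·118.2 = 77.28 + 9.456 = 86.736.

86.74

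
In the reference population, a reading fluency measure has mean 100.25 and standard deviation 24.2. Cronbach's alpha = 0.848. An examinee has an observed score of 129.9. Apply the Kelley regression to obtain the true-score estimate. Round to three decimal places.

125.393

T̂ = 0.848(129.9) + 0.152(100.25) = 110.1552 + 15.23800 = 125.3932 → 125.393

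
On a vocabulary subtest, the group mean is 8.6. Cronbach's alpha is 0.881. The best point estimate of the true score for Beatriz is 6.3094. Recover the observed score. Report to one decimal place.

T̂ = ρX + (1 − ρ)μ  ⇒  X = (T̂ − (1 − ρ)μ) / ρ
X = (6.3094 − 0.119 × 8.6) / 0.881 = (6.3094 − 1.0234) / 0.881 = 5.2860 / 0.881 = 6.000

6.0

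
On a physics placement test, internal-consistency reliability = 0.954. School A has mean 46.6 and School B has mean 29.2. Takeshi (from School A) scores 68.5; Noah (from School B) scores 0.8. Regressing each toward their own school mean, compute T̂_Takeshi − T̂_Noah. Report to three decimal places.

T̂_Takeshi = 0.954(68.5) + 0.046(46.6) = 67.49260
T̂_Noah = 0.954(0.8) + 0.046(29.2) = 2.10640
Difference = 67.49260 − 2.10640 = 65.38620

65.386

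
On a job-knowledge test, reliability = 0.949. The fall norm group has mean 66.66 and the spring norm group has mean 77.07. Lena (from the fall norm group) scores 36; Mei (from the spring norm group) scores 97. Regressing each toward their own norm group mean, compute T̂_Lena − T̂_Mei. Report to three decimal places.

T̂_Lena = 0.949(36) + 0.051(66.66) = 37.56366
T̂_Mei = 0.949(97) + 0.051(77.07) = 95.98357
Difference = 37.56366 − 95.98357 = -58.41991

-58.420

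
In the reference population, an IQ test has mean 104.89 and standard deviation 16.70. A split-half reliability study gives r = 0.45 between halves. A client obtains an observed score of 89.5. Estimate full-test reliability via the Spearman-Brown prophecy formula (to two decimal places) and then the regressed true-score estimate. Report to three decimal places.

Spearman-Brown: ρ = 2r/(1 + r) = 2(0.45)/(1 + 0.45) = 0.900/1.45 = 0.6207 → 0.62
T̂ = ρX + (1 − ρ)μ
  = 0.62 × 89.5 + 0.38 × 104.89
  = 55.490 + 39.8582
  = 95.3482
  ≈ 95.348

95.348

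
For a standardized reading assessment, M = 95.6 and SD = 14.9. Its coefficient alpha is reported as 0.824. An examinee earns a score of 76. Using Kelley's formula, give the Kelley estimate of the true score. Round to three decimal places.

79.450

Kelley's formula gives T̂ = 0.824·76 + 0.176·95.6 = 62.624 + 16.8256 = 79.4496.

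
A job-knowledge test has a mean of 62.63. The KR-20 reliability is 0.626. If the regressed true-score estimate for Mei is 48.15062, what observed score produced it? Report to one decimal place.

T̂ = ρX + (1 − ρ)μ  ⇒  X = (T̂ − (1 − ρ)μ) / ρ
X = (48.15062 − 0.374 × 62.63) / 0.626 = (48.15062 − 23.42362) / 0.626 = 24.72700 / 0.626 = 39.500

39.5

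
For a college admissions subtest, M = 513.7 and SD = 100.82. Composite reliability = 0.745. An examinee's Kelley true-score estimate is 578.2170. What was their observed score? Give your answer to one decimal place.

T̂ = ρX + (1 − ρ)μ  ⇒  X = (T̂ − (1 − ρ)μ) / ρ
X = (578.2170 − 0.255 × 513.7) / 0.745 = (578.2170 − 130.9935) / 0.745 = 447.2235 / 0.745 = 600.300

600.3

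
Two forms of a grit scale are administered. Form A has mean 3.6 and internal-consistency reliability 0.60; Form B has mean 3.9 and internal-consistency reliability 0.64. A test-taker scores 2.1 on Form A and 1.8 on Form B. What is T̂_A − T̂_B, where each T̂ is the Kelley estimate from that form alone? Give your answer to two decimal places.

T̂_A = 0.60(2.1) + 0.40(3.6) = 2.7000
T̂_B = 0.64(1.8) + 0.36(3.9) = 2.5560
T̂_A − T̂_B = 0.1440

0.14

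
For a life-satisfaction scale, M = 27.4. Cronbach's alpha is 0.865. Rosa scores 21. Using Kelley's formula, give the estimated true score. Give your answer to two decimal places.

21.86

T̂ = 0.865(21) + 0.135(27.4) = 18.165 + 3.6990 = 21.864 → 21.86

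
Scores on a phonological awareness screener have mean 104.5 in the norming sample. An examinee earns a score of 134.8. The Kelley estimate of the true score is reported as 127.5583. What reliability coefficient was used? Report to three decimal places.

0.761

T̂ = ρX + (1 − ρ)μ  ⇒  T̂ − μ = ρ(X − μ)
ρ = (T̂ − μ)/(X − μ) = (127.5583 − 104.5) / (134.8 − 104.5) = 23.0583 / 30.3 = 0.76100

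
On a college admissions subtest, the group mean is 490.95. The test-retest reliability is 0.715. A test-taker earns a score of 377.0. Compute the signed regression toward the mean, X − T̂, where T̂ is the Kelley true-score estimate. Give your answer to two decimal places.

-32.48

T̂ = 0.715(377.0) + 0.285(490.95) = 269.5550 + 139.92075 = 409.4758 → 409.476
X − T̂ = 377.0 − 409.476 = -32.476 → -32.48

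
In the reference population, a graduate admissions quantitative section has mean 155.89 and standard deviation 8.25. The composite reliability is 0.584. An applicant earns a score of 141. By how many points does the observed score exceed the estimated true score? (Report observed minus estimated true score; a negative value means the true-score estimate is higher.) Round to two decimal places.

-6.19

T̂ = 0.584(141) + 0.416(155.89) = 82.344 + 64.85024 = 147.1942 → 147.194
X − T̂ = 141 − 147.194 = -6.194 → -6.19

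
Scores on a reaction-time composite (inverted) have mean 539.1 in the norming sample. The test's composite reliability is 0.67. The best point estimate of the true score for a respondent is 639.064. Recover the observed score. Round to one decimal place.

688.3

T̂ = ρX + (1 − ρ)μ  ⇒  X = (T̂ − (1 − ρ)μ) / ρ
X = (639.064 − 0.33 × 539.1) / 0.67 = (639.064 − 177.903) / 0.67 = 461.161 / 0.67 = 688.300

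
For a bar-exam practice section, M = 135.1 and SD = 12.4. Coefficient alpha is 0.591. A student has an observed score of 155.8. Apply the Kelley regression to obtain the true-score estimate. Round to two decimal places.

T̂ = ρX + (1 − ρ)μ
  = 0.591 × 155.8 + 0.409 × 135.1
  = 92.0778 + 55.2559
  = 147.334
  ≈ 147.33

147.33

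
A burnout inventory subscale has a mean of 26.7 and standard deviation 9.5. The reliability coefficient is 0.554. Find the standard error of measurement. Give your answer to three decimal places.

SEM = SD · √(1 − ρ) = 9.5 × √0.446 = 9.5 × 0.6678 = 6.3444

6.344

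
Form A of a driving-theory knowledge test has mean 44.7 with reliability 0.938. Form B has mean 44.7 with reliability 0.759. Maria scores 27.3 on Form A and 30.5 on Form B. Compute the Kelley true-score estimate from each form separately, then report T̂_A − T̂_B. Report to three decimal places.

T̂_A = 0.938(27.3) + 0.062(44.7) = 28.37880
T̂_B = 0.759(30.5) + 0.241(44.7) = 33.92220
T̂_A − T̂_B = -5.54340

-5.543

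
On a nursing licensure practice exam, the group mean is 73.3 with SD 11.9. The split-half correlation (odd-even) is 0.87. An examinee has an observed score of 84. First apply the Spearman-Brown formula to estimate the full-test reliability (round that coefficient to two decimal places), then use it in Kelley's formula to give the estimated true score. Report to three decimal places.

83.251

Spearman-Brown: ρ = 2r/(1 + r) = 2(0.87)/(1 + 0.87) = 1.740/1.87 = 0.9305 → 0.93
T̂ = ρX + (1 − ρ)μ
  = 0.93 × 84 + 0.07 × 73.3
  = 78.12 + 5.131
  = 83.2510
  ≈ 83.251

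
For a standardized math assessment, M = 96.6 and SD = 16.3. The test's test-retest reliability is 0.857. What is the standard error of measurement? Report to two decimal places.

SEM = SD · √(1 − ρ) = 16.3 × √0.143 = 16.3 × 0.3782 = 6.164

6.16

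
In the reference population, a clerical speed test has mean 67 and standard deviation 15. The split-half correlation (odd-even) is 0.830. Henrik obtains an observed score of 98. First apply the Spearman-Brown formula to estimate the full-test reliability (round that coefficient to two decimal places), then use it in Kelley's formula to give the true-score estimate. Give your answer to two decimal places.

95.21

Spearman-Brown: ρ = 2r/(1 + r) = 2(0.830)/(1 + 0.830) = 1.6600/1.830 = 0.9071 → 0.91
Regress the observed score toward the mean by the unreliability: T̂ = 0.91·98 + 0.09·67 = 89.18 + 6.03 = 95.210.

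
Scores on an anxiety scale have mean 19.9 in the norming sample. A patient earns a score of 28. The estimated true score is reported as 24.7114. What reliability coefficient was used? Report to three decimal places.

T̂ = ρX + (1 − ρ)μ  ⇒  T̂ − μ = ρ(X − μ)
ρ = (T̂ − μ)/(X − μ) = (24.7114 − 19.9) / (28 − 19.9) = 4.8114 / 8.1 = 0.59400

0.594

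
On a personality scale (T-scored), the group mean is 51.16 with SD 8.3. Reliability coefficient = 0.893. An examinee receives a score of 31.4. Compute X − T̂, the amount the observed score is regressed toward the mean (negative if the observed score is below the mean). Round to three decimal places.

T̂ = ρX + (1 − ρ)μ
  = 0.893 × 31.4 + 0.107 × 51.16
  = 28.0402 + 5.47412
  = 33.51432
  ≈ 33.5143
X − T̂ = 31.4 − 33.5143 = -2.1143 → -2.114

-2.114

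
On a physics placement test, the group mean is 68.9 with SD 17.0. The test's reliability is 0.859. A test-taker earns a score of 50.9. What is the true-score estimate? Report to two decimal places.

53.44

T̂ = 0.859(50.9) + 0.141(68.9) = 43.7231 + 9.7149 = 53.438 → 53.44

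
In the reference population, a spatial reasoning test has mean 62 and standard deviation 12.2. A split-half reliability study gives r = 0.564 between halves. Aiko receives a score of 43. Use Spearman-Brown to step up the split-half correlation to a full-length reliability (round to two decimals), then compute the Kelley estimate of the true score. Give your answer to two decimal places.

Spearman-Brown: ρ = 2r/(1 + r) = 2(0.564)/(1 + 0.564) = 1.1280/1.564 = 0.7212 → 0.72
T̂ = 0.72(43) + 0.28(62) = 30.96 + 17.36 = 48.320 → 48.32

48.32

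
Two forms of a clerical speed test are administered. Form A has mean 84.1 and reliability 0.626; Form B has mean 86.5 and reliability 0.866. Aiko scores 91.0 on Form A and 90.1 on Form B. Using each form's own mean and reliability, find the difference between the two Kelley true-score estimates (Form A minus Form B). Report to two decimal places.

T̂_A = 0.626(91.0) + 0.374(84.1) = 88.4194
T̂_B = 0.866(90.1) + 0.134(86.5) = 89.6176
T̂_A − T̂_B = -1.1982

-1.20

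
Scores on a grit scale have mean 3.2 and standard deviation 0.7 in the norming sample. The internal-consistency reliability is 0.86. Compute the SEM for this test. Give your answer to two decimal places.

SEM = SD · √(1 − ρ) = 0.7 × √0.14 = 0.7 × 0.3742 = 0.262

0.26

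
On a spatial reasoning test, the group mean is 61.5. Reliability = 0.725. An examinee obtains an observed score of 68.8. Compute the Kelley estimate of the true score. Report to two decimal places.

T̂ = 0.725(68.8) + 0.275(61.5) = 49.8800 + 16.9125 = 66.792 → 66.79

66.79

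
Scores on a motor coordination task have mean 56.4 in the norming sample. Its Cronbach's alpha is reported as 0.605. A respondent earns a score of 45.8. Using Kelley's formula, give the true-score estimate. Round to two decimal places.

T̂ = 0.605(45.8) + 0.395(56.4) = 27.7090 + 22.2780 = 49.987 → 49.99

49.99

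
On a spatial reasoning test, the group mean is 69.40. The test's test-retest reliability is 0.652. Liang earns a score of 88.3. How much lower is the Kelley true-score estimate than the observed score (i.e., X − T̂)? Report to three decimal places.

T̂ = 0.652(88.3) + 0.348(69.40) = 57.5716 + 24.15120 = 81.72280 → 81.7228
X − T̂ = 88.3 − 81.7228 = 6.5772 → 6.577

6.577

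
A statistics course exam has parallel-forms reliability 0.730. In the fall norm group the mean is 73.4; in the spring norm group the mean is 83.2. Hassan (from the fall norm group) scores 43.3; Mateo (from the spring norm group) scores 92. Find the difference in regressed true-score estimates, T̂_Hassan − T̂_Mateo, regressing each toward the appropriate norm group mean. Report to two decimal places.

-38.20

T̂_Hassan = 0.730(43.3) + 0.270(73.4) = 51.4270
T̂_Mateo = 0.730(92) + 0.270(83.2) = 89.6240
Difference = 51.4270 − 89.6240 = -38.1970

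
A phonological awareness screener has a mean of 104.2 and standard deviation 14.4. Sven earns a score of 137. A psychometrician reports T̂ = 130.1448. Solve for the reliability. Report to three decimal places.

T̂ = ρX + (1 − ρ)μ  ⇒  T̂ − μ = ρ(X − μ)
ρ = (T̂ − μ)/(X − μ) = (130.1448 − 104.2) / (137 − 104.2) = 25.9448 / 32.8 = 0.79100

0.791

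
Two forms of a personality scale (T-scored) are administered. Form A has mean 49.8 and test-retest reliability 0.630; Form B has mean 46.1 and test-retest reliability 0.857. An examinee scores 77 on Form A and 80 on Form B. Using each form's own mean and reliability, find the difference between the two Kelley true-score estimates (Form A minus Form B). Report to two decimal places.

-8.22

T̂_A = 0.630(77) + 0.370(49.8) = 66.9360
T̂_B = 0.857(80) + 0.143(46.1) = 75.1523
T̂_A − T̂_B = -8.2163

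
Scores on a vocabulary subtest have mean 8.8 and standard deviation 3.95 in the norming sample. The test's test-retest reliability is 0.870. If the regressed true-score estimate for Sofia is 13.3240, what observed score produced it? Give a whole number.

T̂ = ρX + (1 − ρ)μ  ⇒  X = (T̂ − (1 − ρ)μ) / ρ
X = (13.3240 − 0.130 × 8.8) / 0.870 = (13.3240 − 1.1440) / 0.870 = 12.1800 / 0.870 = 14.00

14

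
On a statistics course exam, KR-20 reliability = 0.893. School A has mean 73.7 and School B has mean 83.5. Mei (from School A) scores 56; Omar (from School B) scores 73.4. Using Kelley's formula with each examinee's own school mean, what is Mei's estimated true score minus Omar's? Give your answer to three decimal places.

-16.587

T̂_Mei = 0.893(56) + 0.107(73.7) = 57.89390
T̂_Omar = 0.893(73.4) + 0.107(83.5) = 74.48070
Difference = 57.89390 − 74.48070 = -16.58680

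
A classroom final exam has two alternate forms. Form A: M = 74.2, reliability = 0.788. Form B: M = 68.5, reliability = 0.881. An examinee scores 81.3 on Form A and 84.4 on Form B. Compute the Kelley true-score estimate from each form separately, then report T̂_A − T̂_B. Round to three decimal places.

-2.713

T̂_A = 0.788(81.3) + 0.212(74.2) = 79.79480
T̂_B = 0.881(84.4) + 0.119(68.5) = 82.50790
T̂_A − T̂_B = -2.71310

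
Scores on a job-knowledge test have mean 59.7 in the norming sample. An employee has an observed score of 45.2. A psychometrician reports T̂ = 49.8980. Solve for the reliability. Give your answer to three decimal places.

0.676

T̂ = ρX + (1 − ρ)μ  ⇒  T̂ − μ = ρ(X − μ)
ρ = (T̂ − μ)/(X − μ) = (49.8980 − 59.7) / (45.2 − 59.7) = -9.8020 / -14.5 = 0.67600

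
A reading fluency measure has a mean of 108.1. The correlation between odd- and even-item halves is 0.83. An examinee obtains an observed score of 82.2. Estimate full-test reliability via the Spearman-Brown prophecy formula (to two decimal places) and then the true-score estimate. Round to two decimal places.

84.53

Spearman-Brown: ρ = 2r/(1 + r) = 2(0.83)/(1 + 0.83) = 1.660/1.83 = 0.9071 → 0.91
T̂ = ρX + (1 − ρ)μ
  = 0.91 × 82.2 + 0.09 × 108.1
  = 74.802 + 9.729
  = 84.531
  ≈ 84.53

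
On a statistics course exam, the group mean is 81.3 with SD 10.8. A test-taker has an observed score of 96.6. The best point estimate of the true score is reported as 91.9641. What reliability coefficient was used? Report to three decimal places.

0.697

T̂ = ρX + (1 − ρ)μ  ⇒  T̂ − μ = ρ(X − μ)
ρ = (T̂ − μ)/(X − μ) = (91.9641 − 81.3) / (96.6 − 81.3) = 10.6641 / 15.3 = 0.69700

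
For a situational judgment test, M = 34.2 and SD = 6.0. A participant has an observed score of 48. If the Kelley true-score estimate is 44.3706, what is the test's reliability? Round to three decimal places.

T̂ = ρX + (1 − ρ)μ  ⇒  T̂ − μ = ρ(X − μ)
ρ = (T̂ − μ)/(X − μ) = (44.3706 − 34.2) / (48 − 34.2) = 10.1706 / 13.8 = 0.73700

0.737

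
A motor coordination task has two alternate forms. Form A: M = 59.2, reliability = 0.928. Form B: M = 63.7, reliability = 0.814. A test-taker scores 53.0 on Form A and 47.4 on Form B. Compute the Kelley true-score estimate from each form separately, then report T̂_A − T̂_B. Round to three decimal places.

3.015

T̂_A = 0.928(53.0) + 0.072(59.2) = 53.44640
T̂_B = 0.814(47.4) + 0.186(63.7) = 50.43180
T̂_A − T̂_B = 3.01460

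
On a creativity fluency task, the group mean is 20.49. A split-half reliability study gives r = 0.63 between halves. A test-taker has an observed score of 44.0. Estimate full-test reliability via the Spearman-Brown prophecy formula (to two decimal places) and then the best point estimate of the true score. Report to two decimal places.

38.59

Spearman-Brown: ρ = 2r/(1 + r) = 2(0.63)/(1 + 0.63) = 1.260/1.63 = 0.7730 → 0.77
Weight the observed score by reliability and the mean by (1 − reliability): T̂ = 0.77·44.0 + 0.23·20.49 = 33.880 + 4.7127 = 38.593.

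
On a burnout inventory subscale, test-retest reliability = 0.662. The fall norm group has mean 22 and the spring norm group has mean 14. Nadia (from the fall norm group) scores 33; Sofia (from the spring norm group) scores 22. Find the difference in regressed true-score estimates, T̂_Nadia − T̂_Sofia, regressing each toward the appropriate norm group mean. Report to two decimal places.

T̂_Nadia = 0.662(33) + 0.338(22) = 29.2820
T̂_Sofia = 0.662(22) + 0.338(14) = 19.2960
Difference = 29.2820 − 19.2960 = 9.9860

9.99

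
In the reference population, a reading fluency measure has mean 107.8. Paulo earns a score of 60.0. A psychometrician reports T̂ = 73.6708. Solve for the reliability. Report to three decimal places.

0.714

T̂ = ρX + (1 − ρ)μ  ⇒  T̂ − μ = ρ(X − μ)
ρ = (T̂ − μ)/(X − μ) = (73.6708 − 107.8) / (60.0 − 107.8) = -34.1292 / -47.8 = 0.71400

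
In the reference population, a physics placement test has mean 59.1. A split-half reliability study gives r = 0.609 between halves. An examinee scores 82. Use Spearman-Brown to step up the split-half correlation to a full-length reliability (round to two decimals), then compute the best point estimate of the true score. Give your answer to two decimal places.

Spearman-Brown: ρ = 2r/(1 + r) = 2(0.609)/(1 + 0.609) = 1.2180/1.609 = 0.7570 → 0.76
T̂ = ρX + (1 − ρ)μ
  = 0.76 × 82 + 0.24 × 59.1
  = 62.32 + 14.184
  = 76.504
  ≈ 76.50

76.50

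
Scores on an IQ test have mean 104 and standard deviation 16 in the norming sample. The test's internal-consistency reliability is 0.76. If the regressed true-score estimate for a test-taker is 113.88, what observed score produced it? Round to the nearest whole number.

117

T̂ = ρX + (1 − ρ)μ  ⇒  X = (T̂ − (1 − ρ)μ) / ρ
X = (113.88 − 0.24 × 104) / 0.76 = (113.88 − 24.96) / 0.76 = 88.92 / 0.76 = 117.00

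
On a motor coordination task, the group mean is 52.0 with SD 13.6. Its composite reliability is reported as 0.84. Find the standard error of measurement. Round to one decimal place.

SEM = SD · √(1 − ρ) = 13.6 × √0.16 = 13.6 × 0.4000 = 5.440

5.4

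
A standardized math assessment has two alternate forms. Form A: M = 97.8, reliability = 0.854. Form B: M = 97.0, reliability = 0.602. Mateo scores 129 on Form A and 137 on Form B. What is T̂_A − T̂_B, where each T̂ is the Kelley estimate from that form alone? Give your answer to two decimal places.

T̂_A = 0.854(129) + 0.146(97.8) = 124.4448
T̂_B = 0.602(137) + 0.398(97.0) = 121.0800
T̂_A − T̂_B = 3.3648

3.36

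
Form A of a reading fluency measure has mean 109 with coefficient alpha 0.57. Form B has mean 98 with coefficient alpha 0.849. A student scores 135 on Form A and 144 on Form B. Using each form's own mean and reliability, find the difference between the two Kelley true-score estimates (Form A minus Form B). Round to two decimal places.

-13.23

T̂_A = 0.57(135) + 0.43(109) = 123.8200
T̂_B = 0.849(144) + 0.151(98) = 137.0540
T̂_A − T̂_B = -13.2340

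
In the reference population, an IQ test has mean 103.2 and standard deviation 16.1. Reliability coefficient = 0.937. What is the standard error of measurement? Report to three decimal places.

4.041

SEM = SD · √(1 − ρ) = 16.1 × √0.063 = 16.1 × 0.2510 = 4.0411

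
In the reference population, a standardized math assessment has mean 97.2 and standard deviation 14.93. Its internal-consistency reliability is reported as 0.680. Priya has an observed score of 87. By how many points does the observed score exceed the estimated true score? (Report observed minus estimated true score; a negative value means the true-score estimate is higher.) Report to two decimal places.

T̂ = ρX + (1 − ρ)μ
  = 0.680 × 87 + 0.320 × 97.2
  = 59.160 + 31.1040
  = 90.2640
  ≈ 90.264
X − T̂ = 87 − 90.264 = -3.264 → -3.26

-3.26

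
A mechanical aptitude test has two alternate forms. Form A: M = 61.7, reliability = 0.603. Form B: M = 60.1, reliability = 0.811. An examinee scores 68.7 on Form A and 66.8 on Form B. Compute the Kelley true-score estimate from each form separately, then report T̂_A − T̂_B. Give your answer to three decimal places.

T̂_A = 0.603(68.7) + 0.397(61.7) = 65.92100
T̂_B = 0.811(66.8) + 0.189(60.1) = 65.53370
T̂_A − T̂_B = 0.38730

0.387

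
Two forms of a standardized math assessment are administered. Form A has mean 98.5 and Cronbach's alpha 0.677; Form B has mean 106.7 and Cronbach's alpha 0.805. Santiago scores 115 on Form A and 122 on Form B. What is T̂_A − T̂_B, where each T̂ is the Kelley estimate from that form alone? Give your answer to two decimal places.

T̂_A = 0.677(115) + 0.323(98.5) = 109.6705
T̂_B = 0.805(122) + 0.195(106.7) = 119.0165
T̂_A − T̂_B = -9.3460

-9.35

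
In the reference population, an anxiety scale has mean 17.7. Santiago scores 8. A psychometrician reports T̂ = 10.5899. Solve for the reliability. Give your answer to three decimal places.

T̂ = ρX + (1 − ρ)μ  ⇒  T̂ − μ = ρ(X − μ)
ρ = (T̂ − μ)/(X − μ) = (10.5899 − 17.7) / (8 − 17.7) = -7.1101 / -9.7 = 0.73300

0.733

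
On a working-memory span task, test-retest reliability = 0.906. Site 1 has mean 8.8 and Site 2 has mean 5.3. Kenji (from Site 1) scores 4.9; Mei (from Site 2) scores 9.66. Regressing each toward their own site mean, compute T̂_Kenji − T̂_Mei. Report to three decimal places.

-3.984

T̂_Kenji = 0.906(4.9) + 0.094(8.8) = 5.26660
T̂_Mei = 0.906(9.66) + 0.094(5.3) = 9.25016
Difference = 5.26660 − 9.25016 = -3.98356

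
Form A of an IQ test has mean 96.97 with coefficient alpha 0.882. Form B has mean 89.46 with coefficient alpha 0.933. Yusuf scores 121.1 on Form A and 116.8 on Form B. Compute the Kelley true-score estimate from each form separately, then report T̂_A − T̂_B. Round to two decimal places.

3.28

T̂_A = 0.882(121.1) + 0.118(96.97) = 118.2527
T̂_B = 0.933(116.8) + 0.067(89.46) = 114.9682
T̂_A − T̂_B = 3.2844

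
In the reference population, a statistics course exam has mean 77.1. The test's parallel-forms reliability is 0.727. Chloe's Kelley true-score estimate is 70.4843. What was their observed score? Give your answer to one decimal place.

T̂ = ρX + (1 − ρ)μ  ⇒  X = (T̂ − (1 − ρ)μ) / ρ
X = (70.4843 − 0.273 × 77.1) / 0.727 = (70.4843 − 21.0483) / 0.727 = 49.4360 / 0.727 = 68.000

68.0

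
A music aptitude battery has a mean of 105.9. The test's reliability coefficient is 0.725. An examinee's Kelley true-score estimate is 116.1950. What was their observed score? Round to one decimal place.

T̂ = ρX + (1 − ρ)μ  ⇒  X = (T̂ − (1 − ρ)μ) / ρ
X = (116.1950 − 0.275 × 105.9) / 0.725 = (116.1950 − 29.1225) / 0.725 = 87.0725 / 0.725 = 120.100

120.1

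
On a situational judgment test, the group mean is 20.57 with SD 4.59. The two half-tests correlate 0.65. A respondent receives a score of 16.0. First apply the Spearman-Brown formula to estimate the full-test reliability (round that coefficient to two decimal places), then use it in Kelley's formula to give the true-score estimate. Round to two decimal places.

Spearman-Brown: ρ = 2r/(1 + r) = 2(0.65)/(1 + 0.65) = 1.300/1.65 = 0.7879 → 0.79
T̂ = ρX + (1 − ρ)μ
  = 0.79 × 16.0 + 0.21 × 20.57
  = 12.640 + 4.3197
  = 16.960
  ≈ 16.96

16.96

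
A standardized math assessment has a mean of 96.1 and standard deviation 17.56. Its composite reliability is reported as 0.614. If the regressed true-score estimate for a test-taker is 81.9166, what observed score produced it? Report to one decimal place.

73.0

T̂ = ρX + (1 − ρ)μ  ⇒  X = (T̂ − (1 − ρ)μ) / ρ
X = (81.9166 − 0.386 × 96.1) / 0.614 = (81.9166 − 37.0946) / 0.614 = 44.8220 / 0.614 = 73.000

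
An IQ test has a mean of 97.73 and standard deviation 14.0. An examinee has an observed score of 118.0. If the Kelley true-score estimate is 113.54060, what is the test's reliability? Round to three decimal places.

T̂ = ρX + (1 − ρ)μ  ⇒  T̂ − μ = ρ(X − μ)
ρ = (T̂ − μ)/(X − μ) = (113.54060 − 97.73) / (118.0 − 97.73) = 15.81060 / 20.27 = 0.78000

0.780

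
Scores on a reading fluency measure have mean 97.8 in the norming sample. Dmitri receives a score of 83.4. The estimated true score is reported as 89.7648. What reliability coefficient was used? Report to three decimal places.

0.558

T̂ = ρX + (1 − ρ)μ  ⇒  T̂ − μ = ρ(X − μ)
ρ = (T̂ − μ)/(X − μ) = (89.7648 − 97.8) / (83.4 − 97.8) = -8.0352 / -14.4 = 0.55800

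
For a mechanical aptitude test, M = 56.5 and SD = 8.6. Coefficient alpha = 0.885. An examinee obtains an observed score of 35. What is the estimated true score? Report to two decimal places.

37.47

T̂ = ρX + (1 − ρ)μ
  = 0.885 × 35 + 0.115 × 56.5
  = 30.975 + 6.4975
  = 37.473
  ≈ 37.47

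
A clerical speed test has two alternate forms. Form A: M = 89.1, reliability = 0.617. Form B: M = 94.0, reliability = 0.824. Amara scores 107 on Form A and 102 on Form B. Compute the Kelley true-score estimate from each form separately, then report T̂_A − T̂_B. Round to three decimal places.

T̂_A = 0.617(107) + 0.383(89.1) = 100.14430
T̂_B = 0.824(102) + 0.176(94.0) = 100.59200
T̂_A − T̂_B = -0.44770

-0.448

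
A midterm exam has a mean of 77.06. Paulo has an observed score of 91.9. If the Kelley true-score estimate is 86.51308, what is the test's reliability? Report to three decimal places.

0.637

T̂ = ρX + (1 − ρ)μ  ⇒  T̂ − μ = ρ(X − μ)
ρ = (T̂ − μ)/(X − μ) = (86.51308 − 77.06) / (91.9 − 77.06) = 9.45308 / 14.84 = 0.63700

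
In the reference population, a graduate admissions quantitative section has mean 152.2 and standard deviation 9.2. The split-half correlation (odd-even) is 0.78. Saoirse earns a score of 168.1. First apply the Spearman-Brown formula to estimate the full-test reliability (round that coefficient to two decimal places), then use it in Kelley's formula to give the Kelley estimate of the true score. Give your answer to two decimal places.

Spearman-Brown: ρ = 2r/(1 + r) = 2(0.78)/(1 + 0.78) = 1.560/1.78 = 0.8764 → 0.88
T̂ = ρX + (1 − ρ)μ
  = 0.88 × 168.1 + 0.12 × 152.2
  = 147.928 + 18.264
  = 166.192
  ≈ 166.19

166.19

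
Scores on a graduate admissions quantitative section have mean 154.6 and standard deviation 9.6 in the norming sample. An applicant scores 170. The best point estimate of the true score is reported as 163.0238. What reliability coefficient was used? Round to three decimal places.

T̂ = ρX + (1 − ρ)μ  ⇒  T̂ − μ = ρ(X − μ)
ρ = (T̂ − μ)/(X − μ) = (163.0238 − 154.6) / (170 − 154.6) = 8.4238 / 15.4 = 0.54700

0.547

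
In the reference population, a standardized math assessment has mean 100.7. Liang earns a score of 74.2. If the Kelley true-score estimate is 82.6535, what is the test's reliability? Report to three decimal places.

0.681

T̂ = ρX + (1 − ρ)μ  ⇒  T̂ − μ = ρ(X − μ)
ρ = (T̂ − μ)/(X − μ) = (82.6535 − 100.7) / (74.2 − 100.7) = -18.0465 / -26.5 = 0.68100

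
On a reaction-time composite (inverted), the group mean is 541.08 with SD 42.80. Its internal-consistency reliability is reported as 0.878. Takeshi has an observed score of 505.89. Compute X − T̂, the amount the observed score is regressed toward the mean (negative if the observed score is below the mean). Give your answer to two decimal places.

-4.29

T̂ = 0.878(505.89) + 0.122(541.08) = 444.17142 + 66.01176 = 510.1832 → 510.183
X − T̂ = 505.89 − 510.183 = -4.293 → -4.29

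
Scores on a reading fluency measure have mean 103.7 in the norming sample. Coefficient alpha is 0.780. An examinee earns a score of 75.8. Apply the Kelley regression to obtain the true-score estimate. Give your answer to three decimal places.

81.938

Weight the observed score by reliability and the mean by (1 − reliability): T̂ = 0.780·75.8 + 0.220·103.7 = 59.1240 + 22.8140 = 81.9380.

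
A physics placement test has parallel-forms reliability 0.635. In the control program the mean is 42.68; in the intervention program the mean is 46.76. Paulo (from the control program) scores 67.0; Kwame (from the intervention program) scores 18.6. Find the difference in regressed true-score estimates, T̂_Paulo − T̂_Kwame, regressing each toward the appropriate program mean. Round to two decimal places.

29.24

T̂_Paulo = 0.635(67.0) + 0.365(42.68) = 58.1232
T̂_Kwame = 0.635(18.6) + 0.365(46.76) = 28.8784
Difference = 58.1232 − 28.8784 = 29.2448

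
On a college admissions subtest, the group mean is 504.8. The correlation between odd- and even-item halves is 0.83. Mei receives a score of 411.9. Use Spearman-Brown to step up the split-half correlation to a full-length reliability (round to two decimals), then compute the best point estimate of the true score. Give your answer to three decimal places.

Spearman-Brown: ρ = 2r/(1 + r) = 2(0.83)/(1 + 0.83) = 1.660/1.83 = 0.9071 → 0.91
T̂ = ρX + (1 − ρ)μ
  = 0.91 × 411.9 + 0.09 × 504.8
  = 374.829 + 45.432
  = 420.2610
  ≈ 420.261

420.261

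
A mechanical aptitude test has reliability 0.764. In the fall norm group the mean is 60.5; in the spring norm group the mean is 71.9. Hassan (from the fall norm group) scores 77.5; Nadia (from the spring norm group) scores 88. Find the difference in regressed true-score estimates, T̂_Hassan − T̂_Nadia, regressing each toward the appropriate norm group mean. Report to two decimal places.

T̂_Hassan = 0.764(77.5) + 0.236(60.5) = 73.4880
T̂_Nadia = 0.764(88) + 0.236(71.9) = 84.2004
Difference = 73.4880 − 84.2004 = -10.7124

-10.71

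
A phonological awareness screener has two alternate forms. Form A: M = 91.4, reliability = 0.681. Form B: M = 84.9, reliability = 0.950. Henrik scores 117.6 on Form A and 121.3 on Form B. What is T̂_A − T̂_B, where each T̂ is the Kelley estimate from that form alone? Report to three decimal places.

T̂_A = 0.681(117.6) + 0.319(91.4) = 109.24220
T̂_B = 0.950(121.3) + 0.050(84.9) = 119.48000
T̂_A − T̂_B = -10.23780

-10.238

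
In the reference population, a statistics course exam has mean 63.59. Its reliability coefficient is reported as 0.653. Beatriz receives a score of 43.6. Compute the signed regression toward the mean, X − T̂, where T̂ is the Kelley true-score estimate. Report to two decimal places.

-6.94

Regress the observed score toward the mean by the unreliability: T̂ = 0.653·43.6 + 0.347·63.59 = 28.4708 + 22.06573 = 50.5365.
X − T̂ = 43.6 − 50.537 = -6.937 → -6.94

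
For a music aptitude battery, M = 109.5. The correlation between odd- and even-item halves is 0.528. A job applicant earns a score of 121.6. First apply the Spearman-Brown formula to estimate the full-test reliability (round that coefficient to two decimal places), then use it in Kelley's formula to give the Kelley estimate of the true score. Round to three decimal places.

117.849

Spearman-Brown: ρ = 2r/(1 + r) = 2(0.528)/(1 + 0.528) = 1.0560/1.528 = 0.6911 → 0.69
Regress the observed score toward the mean by the unreliability: T̂ = 0.69·121.6 + 0.31·109.5 = 83.904 + 33.945 = 117.8490.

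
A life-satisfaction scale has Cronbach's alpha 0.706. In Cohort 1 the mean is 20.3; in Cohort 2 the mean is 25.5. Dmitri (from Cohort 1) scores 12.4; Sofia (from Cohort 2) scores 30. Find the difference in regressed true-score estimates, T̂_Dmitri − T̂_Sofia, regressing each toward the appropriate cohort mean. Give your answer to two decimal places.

-13.95

T̂_Dmitri = 0.706(12.4) + 0.294(20.3) = 14.7226
T̂_Sofia = 0.706(30) + 0.294(25.5) = 28.6770
Difference = 14.7226 − 28.6770 = -13.9544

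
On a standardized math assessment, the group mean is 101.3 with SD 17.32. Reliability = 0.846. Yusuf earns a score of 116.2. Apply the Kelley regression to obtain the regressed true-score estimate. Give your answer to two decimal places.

113.91

T̂ = ρX + (1 − ρ)μ
  = 0.846 × 116.2 + 0.154 × 101.3
  = 98.3052 + 15.6002
  = 113.905
  ≈ 113.91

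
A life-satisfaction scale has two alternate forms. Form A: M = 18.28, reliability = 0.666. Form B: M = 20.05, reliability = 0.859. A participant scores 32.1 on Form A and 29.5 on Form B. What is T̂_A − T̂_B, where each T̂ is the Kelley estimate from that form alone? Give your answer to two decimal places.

T̂_A = 0.666(32.1) + 0.334(18.28) = 27.4841
T̂_B = 0.859(29.5) + 0.141(20.05) = 28.1675
T̂_A − T̂_B = -0.6834

-0.68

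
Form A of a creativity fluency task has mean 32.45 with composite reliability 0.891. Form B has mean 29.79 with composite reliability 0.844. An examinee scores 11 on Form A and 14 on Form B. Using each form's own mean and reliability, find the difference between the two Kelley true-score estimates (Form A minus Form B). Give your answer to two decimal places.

T̂_A = 0.891(11) + 0.109(32.45) = 13.3380
T̂_B = 0.844(14) + 0.156(29.79) = 16.4632
T̂_A − T̂_B = -3.1252

-3.13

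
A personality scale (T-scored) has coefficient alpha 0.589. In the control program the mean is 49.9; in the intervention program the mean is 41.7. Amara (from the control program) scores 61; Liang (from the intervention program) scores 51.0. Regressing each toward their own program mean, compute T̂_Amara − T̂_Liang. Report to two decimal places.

T̂_Amara = 0.589(61) + 0.411(49.9) = 56.4379
T̂_Liang = 0.589(51.0) + 0.411(41.7) = 47.1777
Difference = 56.4379 − 47.1777 = 9.2602

9.26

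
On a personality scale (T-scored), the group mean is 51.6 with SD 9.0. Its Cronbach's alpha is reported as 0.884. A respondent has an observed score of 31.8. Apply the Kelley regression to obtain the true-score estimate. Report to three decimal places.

Regress the observed score toward the mean by the unreliability: T̂ = 0.884·31.8 + 0.116·51.6 = 28.1112 + 5.9856 = 34.0968.

34.097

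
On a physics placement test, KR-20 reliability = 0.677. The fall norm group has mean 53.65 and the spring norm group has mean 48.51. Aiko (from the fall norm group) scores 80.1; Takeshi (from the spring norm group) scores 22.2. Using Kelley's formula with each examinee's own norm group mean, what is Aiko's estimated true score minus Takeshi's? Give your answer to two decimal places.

T̂_Aiko = 0.677(80.1) + 0.323(53.65) = 71.5566
T̂_Takeshi = 0.677(22.2) + 0.323(48.51) = 30.6981
Difference = 71.5566 − 30.6981 = 40.8585

40.86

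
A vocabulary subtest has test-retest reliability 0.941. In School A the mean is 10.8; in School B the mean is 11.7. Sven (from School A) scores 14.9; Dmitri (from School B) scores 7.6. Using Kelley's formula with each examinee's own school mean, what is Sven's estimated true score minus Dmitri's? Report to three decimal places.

6.816

T̂_Sven = 0.941(14.9) + 0.059(10.8) = 14.65810
T̂_Dmitri = 0.941(7.6) + 0.059(11.7) = 7.84190
Difference = 14.65810 − 7.84190 = 6.81620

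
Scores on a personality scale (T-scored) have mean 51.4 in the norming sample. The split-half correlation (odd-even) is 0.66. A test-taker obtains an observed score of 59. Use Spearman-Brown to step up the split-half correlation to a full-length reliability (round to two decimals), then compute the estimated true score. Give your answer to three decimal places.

57.480

Spearman-Brown: ρ = 2r/(1 + r) = 2(0.66)/(1 + 0.66) = 1.320/1.66 = 0.7952 → 0.80
T̂ = ρX + (1 − ρ)μ
  = 0.80 × 59 + 0.20 × 51.4
  = 47.20 + 10.280
  = 57.4800
  ≈ 57.480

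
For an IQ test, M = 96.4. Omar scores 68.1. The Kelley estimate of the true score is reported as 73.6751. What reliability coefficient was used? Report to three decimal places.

T̂ = ρX + (1 − ρ)μ  ⇒  T̂ − μ = ρ(X − μ)
ρ = (T̂ − μ)/(X − μ) = (73.6751 − 96.4) / (68.1 − 96.4) = -22.7249 / -28.3 = 0.80300

0.803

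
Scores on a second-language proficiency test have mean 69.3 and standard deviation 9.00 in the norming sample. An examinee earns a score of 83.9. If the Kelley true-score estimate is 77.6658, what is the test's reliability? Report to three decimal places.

0.573

T̂ = ρX + (1 − ρ)μ  ⇒  T̂ − μ = ρ(X − μ)
ρ = (T̂ − μ)/(X − μ) = (77.6658 − 69.3) / (83.9 − 69.3) = 8.3658 / 14.6 = 0.57300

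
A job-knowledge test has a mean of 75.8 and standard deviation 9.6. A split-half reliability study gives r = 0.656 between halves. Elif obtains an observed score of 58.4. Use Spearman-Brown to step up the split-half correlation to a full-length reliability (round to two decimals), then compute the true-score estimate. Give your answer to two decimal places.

Spearman-Brown: ρ = 2r/(1 + r) = 2(0.656)/(1 + 0.656) = 1.3120/1.656 = 0.7923 → 0.79
T̂ = ρX + (1 − ρ)μ
  = 0.79 × 58.4 + 0.21 × 75.8
  = 46.136 + 15.918
  = 62.054
  ≈ 62.05

62.05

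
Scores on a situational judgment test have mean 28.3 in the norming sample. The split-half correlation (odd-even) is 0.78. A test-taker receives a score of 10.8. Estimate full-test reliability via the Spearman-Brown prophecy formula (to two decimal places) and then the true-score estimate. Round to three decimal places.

Spearman-Brown: ρ = 2r/(1 + r) = 2(0.78)/(1 + 0.78) = 1.560/1.78 = 0.8764 → 0.88
T̂ = ρX + (1 − ρ)μ
  = 0.88 × 10.8 + 0.12 × 28.3
  = 9.504 + 3.396
  = 12.9000
  ≈ 12.900

12.900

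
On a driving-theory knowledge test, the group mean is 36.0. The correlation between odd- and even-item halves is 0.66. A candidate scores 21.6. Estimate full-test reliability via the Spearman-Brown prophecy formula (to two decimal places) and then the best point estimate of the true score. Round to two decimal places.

Spearman-Brown: ρ = 2r/(1 + r) = 2(0.66)/(1 + 0.66) = 1.320/1.66 = 0.7952 → 0.80
T̂ = ρX + (1 − ρ)μ
  = 0.80 × 21.6 + 0.20 × 36.0
  = 17.280 + 7.200
  = 24.480
  ≈ 24.48

24.48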